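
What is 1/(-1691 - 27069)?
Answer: -1/28760 ≈ -3.4771e-5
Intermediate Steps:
1/(-1691 - 27069) = 1/(-28760) = -1/28760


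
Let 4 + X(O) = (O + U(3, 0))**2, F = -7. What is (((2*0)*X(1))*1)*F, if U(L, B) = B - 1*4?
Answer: 0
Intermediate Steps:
U(L, B) = -4 + B (U(L, B) = B - 4 = -4 + B)
X(O) = -4 + (-4 + O)**2 (X(O) = -4 + (O + (-4 + 0))**2 = -4 + (O - 4)**2 = -4 + (-4 + O)**2)
(((2*0)*X(1))*1)*F = (((2*0)*(-4 + (-4 + 1)**2))*1)*(-7) = ((0*(-4 + (-3)**2))*1)*(-7) = ((0*(-4 + 9))*1)*(-7) = ((0*5)*1)*(-7) = (0*1)*(-7) = 0*(-7) = 0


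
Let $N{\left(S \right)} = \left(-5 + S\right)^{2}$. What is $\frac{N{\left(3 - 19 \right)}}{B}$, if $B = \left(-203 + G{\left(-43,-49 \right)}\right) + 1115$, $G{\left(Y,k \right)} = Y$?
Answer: $\frac{441}{869} \approx 0.50748$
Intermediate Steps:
$B = 869$ ($B = \left(-203 - 43\right) + 1115 = -246 + 1115 = 869$)
$\frac{N{\left(3 - 19 \right)}}{B} = \frac{\left(-5 + \left(3 - 19\right)\right)^{2}}{869} = \left(-5 - 16\right)^{2} \cdot \frac{1}{869} = \left(-21\right)^{2} \cdot \frac{1}{869} = 441 \cdot \frac{1}{869} = \frac{441}{869}$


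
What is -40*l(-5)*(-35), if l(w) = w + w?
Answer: -14000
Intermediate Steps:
l(w) = 2*w
-40*l(-5)*(-35) = -80*(-5)*(-35) = -40*(-10)*(-35) = 400*(-35) = -14000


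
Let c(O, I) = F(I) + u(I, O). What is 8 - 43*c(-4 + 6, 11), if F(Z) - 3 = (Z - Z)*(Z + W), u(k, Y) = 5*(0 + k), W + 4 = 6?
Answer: -2486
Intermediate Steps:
W = 2 (W = -4 + 6 = 2)
u(k, Y) = 5*k
F(Z) = 3 (F(Z) = 3 + (Z - Z)*(Z + 2) = 3 + 0*(2 + Z) = 3 + 0 = 3)
c(O, I) = 3 + 5*I
8 - 43*c(-4 + 6, 11) = 8 - 43*(3 + 5*11) = 8 - 43*(3 + 55) = 8 - 43*58 = 8 - 2494 = -2486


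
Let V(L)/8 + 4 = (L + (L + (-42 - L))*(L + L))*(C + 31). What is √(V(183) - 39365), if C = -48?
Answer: √2026307 ≈ 1423.5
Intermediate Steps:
V(L) = -32 + 11288*L (V(L) = -32 + 8*((L + (L + (-42 - L))*(L + L))*(-48 + 31)) = -32 + 8*((L - 84*L)*(-17)) = -32 + 8*(-83*L*(-17)) = -32 + 8*(1411*L) = -32 + 11288*L)
√(V(183) - 39365) = √((-32 + 11288*183) - 39365) = √((-32 + 2065704) - 39365) = √(2065672 - 39365) = √2026307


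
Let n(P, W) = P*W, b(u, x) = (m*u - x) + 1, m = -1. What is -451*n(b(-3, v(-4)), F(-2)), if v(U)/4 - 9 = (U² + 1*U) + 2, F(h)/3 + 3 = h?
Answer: -595320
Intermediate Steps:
F(h) = -9 + 3*h
v(U) = 44 + 4*U + 4*U² (v(U) = 36 + 4*((U² + 1*U) + 2) = 36 + 4*((U² + U) + 2) = 36 + 4*((U + U²) + 2) = 36 + 4*(2 + U + U²) = 36 + (8 + 4*U + 4*U²) = 44 + 4*U + 4*U²)
b(u, x) = 1 - u - x (b(u, x) = (-u - x) + 1 = 1 - u - x)
-451*n(b(-3, v(-4)), F(-2)) = -451*(1 - 1*(-3) - (44 + 4*(-4) + 4*(-4)²))*(-9 + 3*(-2)) = -451*(1 + 3 - (44 - 16 + 4*16))*(-9 - 6) = -451*(1 + 3 - (44 - 16 + 64))*(-15) = -451*(1 + 3 - 1*92)*(-15) = -451*(1 + 3 - 92)*(-15) = -(-39688)*(-15) = -451*1320 = -595320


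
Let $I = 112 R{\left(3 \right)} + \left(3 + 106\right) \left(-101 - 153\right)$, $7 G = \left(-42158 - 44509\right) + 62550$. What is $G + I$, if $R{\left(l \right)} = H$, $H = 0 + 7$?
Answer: $- \frac{212431}{7} \approx -30347.0$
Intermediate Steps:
$H = 7$
$R{\left(l \right)} = 7$
$G = - \frac{24117}{7}$ ($G = \frac{\left(-42158 - 44509\right) + 62550}{7} = \frac{-86667 + 62550}{7} = \frac{1}{7} \left(-24117\right) = - \frac{24117}{7} \approx -3445.3$)
$I = -26902$ ($I = 112 \cdot 7 + \left(3 + 106\right) \left(-101 - 153\right) = 784 + 109 \left(-254\right) = 784 - 27686 = -26902$)
$G + I = - \frac{24117}{7} - 26902 = - \frac{212431}{7}$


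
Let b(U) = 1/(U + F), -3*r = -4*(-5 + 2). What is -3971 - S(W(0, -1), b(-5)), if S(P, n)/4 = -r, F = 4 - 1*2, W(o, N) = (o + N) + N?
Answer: -3987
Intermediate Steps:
r = -4 (r = -(-4)*(-5 + 2)/3 = -(-4)*(-3)/3 = -⅓*12 = -4)
W(o, N) = o + 2*N (W(o, N) = (N + o) + N = o + 2*N)
F = 2 (F = 4 - 2 = 2)
b(U) = 1/(2 + U) (b(U) = 1/(U + 2) = 1/(2 + U))
S(P, n) = 16 (S(P, n) = 4*(-1*(-4)) = 4*4 = 16)
-3971 - S(W(0, -1), b(-5)) = -3971 - 1*16 = -3971 - 16 = -3987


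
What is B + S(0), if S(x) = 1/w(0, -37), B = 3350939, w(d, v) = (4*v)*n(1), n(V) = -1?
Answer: 495938973/148 ≈ 3.3509e+6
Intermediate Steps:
w(d, v) = -4*v (w(d, v) = (4*v)*(-1) = -4*v)
S(x) = 1/148 (S(x) = 1/(-4*(-37)) = 1/148)
B + S(0) = 3350939 + 1/148 = 495938973/148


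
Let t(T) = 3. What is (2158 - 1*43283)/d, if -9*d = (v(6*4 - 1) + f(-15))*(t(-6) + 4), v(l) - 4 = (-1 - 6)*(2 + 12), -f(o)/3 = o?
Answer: -52875/49 ≈ -1079.1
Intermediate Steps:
f(o) = -3*o
v(l) = -94 (v(l) = 4 + (-1 - 6)*(2 + 12) = 4 - 7*14 = 4 - 98 = -94)
d = 343/9 (d = -(-94 - 3*(-15))*(3 + 4)/9 = -(-94 + 45)*7/9 = -(-49)*7/9 = -⅑*(-343) = 343/9 ≈ 38.111)
(2158 - 1*43283)/d = (2158 - 1*43283)/(343/9) = (2158 - 43283)*(9/343) = -41125*9/343 = -52875/49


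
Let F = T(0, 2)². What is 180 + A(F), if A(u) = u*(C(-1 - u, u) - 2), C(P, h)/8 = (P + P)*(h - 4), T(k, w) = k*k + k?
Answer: 180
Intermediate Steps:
T(k, w) = k + k² (T(k, w) = k² + k = k + k²)
C(P, h) = 16*P*(-4 + h) (C(P, h) = 8*((P + P)*(h - 4)) = 8*((2*P)*(-4 + h)) = 8*(2*P*(-4 + h)) = 16*P*(-4 + h))
F = 0 (F = (0*(1 + 0))² = (0*1)² = 0² = 0)
A(u) = u*(-2 + 16*(-1 - u)*(-4 + u)) (A(u) = u*(16*(-1 - u)*(-4 + u) - 2) = u*(-2 + 16*(-1 - u)*(-4 + u)))
180 + A(F) = 180 + 2*0*(31 - 8*0² + 24*0) = 180 + 2*0*(31 - 8*0 + 0) = 180 + 2*0*(31 + 0 + 0) = 180 + 2*0*31 = 180 + 0 = 180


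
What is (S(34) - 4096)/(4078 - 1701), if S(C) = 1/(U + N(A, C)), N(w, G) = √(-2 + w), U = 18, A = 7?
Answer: -1306606/758263 - √5/758263 ≈ -1.7232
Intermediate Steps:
S(C) = 1/(18 + √5) (S(C) = 1/(18 + √(-2 + 7)) = 1/(18 + √5))
(S(34) - 4096)/(4078 - 1701) = ((18/319 - √5/319) - 4096)/(4078 - 1701) = (-1306606/319 - √5/319)/2377 = (-1306606/319 - √5/319)*(1/2377) = -1306606/758263 - √5/758263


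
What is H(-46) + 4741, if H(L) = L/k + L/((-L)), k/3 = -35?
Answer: 497746/105 ≈ 4740.4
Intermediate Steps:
k = -105 (k = 3*(-35) = -105)
H(L) = -1 - L/105 (H(L) = L/(-105) + L/((-L)) = L*(-1/105) + L*(-1/L) = -L/105 - 1 = -1 - L/105)
H(-46) + 4741 = (-1 - 1/105*(-46)) + 4741 = (-1 + 46/105) + 4741 = -59/105 + 4741 = 497746/105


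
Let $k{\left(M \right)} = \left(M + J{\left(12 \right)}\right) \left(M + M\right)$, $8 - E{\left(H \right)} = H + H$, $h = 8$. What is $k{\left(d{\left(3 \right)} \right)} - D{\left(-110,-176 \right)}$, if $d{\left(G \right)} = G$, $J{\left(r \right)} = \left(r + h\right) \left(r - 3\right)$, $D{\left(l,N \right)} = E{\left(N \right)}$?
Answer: $738$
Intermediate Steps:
$E{\left(H \right)} = 8 - 2 H$ ($E{\left(H \right)} = 8 - \left(H + H\right) = 8 - 2 H$)
$D{\left(l,N \right)} = 8 - 2 N$
$J{\left(r \right)} = \left(-3 + r\right) \left(8 + r\right)$ ($J{\left(r \right)} = \left(r + 8\right) \left(r - 3\right) = \left(8 + r\right) \left(-3 + r\right) = \left(-3 + r\right) \left(8 + r\right)$)
$k{\left(M \right)} = 2 M \left(180 + M\right)$ ($k{\left(M \right)} = \left(M + \left(-24 + 12^{2} + 5 \cdot 12\right)\right) \left(M + M\right) = \left(M + \left(-24 + 144 + 60\right)\right) 2 M = \left(M + 180\right) 2 M = \left(180 + M\right) 2 M = 2 M \left(180 + M\right)$)
$k{\left(d{\left(3 \right)} \right)} - D{\left(-110,-176 \right)} = 2 \cdot 3 \left(180 + 3\right) - \left(8 - -352\right) = 2 \cdot 3 \cdot 183 - \left(8 + 352\right) = 1098 - 360 = 738$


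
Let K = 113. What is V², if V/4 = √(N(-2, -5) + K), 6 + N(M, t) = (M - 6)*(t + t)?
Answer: 2992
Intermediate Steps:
N(M, t) = -6 + 2*t*(-6 + M) (N(M, t) = -6 + (M - 6)*(t + t) = -6 + (-6 + M)*(2*t) = -6 + 2*t*(-6 + M))
V = 4*√187 (V = 4*√((-6 - 12*(-5) + 2*(-2)*(-5)) + 113) = 4*√((-6 + 60 + 20) + 113) = 4*√(74 + 113) = 4*√187 ≈ 54.699)
V² = (4*√187)² = 2992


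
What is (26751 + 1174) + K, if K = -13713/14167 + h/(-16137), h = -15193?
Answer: 6384008598625/228612879 ≈ 27925.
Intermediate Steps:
K = -6047450/228612879 (K = -13713/14167 - 15193/(-16137) = -13713*1/14167 - 15193*(-1/16137) = -13713/14167 + 15193/16137 = -6047450/228612879 ≈ -0.026453)
(26751 + 1174) + K = (26751 + 1174) - 6047450/228612879 = 27925 - 6047450/228612879 = 6384008598625/228612879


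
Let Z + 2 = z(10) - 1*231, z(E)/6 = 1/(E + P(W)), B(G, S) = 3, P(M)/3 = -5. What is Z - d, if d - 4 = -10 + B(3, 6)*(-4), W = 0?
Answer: -1081/5 ≈ -216.20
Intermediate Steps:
P(M) = -15 (P(M) = 3*(-5) = -15)
z(E) = 6/(-15 + E) (z(E) = 6/(E - 15) = 6/(-15 + E))
Z = -1171/5 (Z = -2 + (6/(-15 + 10) - 1*231) = -2 + (6/(-5) - 231) = -2 + (6*(-⅕) - 231) = -2 + (-6/5 - 231) = -2 - 1161/5 = -1171/5 ≈ -234.20)
d = -18 (d = 4 + (-10 + 3*(-4)) = 4 + (-10 - 12) = 4 - 22 = -18)
Z - d = -1171/5 - 1*(-18) = -1171/5 + 18 = -1081/5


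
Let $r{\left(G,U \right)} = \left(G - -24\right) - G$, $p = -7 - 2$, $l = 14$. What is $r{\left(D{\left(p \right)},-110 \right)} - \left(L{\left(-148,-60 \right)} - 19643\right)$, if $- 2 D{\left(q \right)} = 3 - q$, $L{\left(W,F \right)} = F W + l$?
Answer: $10773$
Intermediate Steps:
$p = -9$
$L{\left(W,F \right)} = 14 + F W$ ($L{\left(W,F \right)} = F W + 14 = 14 + F W$)
$D{\left(q \right)} = - \frac{3}{2} + \frac{q}{2}$ ($D{\left(q \right)} = - \frac{3 - q}{2} = - \frac{3}{2} + \frac{q}{2}$)
$r{\left(G,U \right)} = 24$ ($r{\left(G,U \right)} = \left(G + 24\right) - G = \left(24 + G\right) - G = 24$)
$r{\left(D{\left(p \right)},-110 \right)} - \left(L{\left(-148,-60 \right)} - 19643\right) = 24 - \left(\left(14 - -8880\right) - 19643\right) = 24 - \left(\left(14 + 8880\right) - 19643\right) = 24 - \left(8894 - 19643\right) = 24 - -10749 = 24 + 10749 = 10773$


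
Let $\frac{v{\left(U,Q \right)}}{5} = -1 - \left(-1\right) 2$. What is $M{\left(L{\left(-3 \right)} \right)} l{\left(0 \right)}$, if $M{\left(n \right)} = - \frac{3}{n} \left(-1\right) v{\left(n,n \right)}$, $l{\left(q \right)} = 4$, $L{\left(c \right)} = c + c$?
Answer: $-10$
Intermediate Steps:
$L{\left(c \right)} = 2 c$
$v{\left(U,Q \right)} = 5$ ($v{\left(U,Q \right)} = 5 \left(-1 - \left(-1\right) 2\right) = 5 \left(-1 - -2\right) = 5 \left(-1 + 2\right) = 5 \cdot 1 = 5$)
$M{\left(n \right)} = \frac{15}{n}$ ($M{\left(n \right)} = - \frac{3}{n} \left(-1\right) 5 = \frac{3}{n} 5 = \frac{15}{n}$)
$M{\left(L{\left(-3 \right)} \right)} l{\left(0 \right)} = \frac{15}{2 \left(-3\right)} 4 = \frac{15}{-6} \cdot 4 = 15 \left(- \frac{1}{6}\right) 4 = \left(- \frac{5}{2}\right) 4 = -10$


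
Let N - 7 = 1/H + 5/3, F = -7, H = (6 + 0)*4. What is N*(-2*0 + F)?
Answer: -1463/24 ≈ -60.958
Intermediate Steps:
H = 24 (H = 6*4 = 24)
N = 209/24 (N = 7 + (1/24 + 5/3) = 7 + 41/24 = 209/24 ≈ 8.7083)
N*(-2*0 + F) = 209*(-2*0 - 7)/24 = 209*(0 - 7)/24 = (209/24)*(-7) = -1463/24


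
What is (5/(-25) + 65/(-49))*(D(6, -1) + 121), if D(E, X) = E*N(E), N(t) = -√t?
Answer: -45254/245 + 2244*√6/245 ≈ -162.27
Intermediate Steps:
D(E, X) = -E^(3/2) (D(E, X) = E*(-√E) = -E^(3/2))
(5/(-25) + 65/(-49))*(D(6, -1) + 121) = (5/(-25) + 65/(-49))*(-6^(3/2) + 121) = (5*(-1/25) + 65*(-1/49))*(-6*√6 + 121) = (-⅕ - 65/49)*(-6*√6 + 121) = -374*(121 - 6*√6)/245 = -45254/245 + 2244*√6/245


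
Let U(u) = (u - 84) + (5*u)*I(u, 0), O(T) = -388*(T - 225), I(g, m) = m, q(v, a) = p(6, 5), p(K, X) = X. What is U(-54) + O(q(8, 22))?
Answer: 85222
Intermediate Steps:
q(v, a) = 5
O(T) = 87300 - 388*T (O(T) = -388*(-225 + T) = 87300 - 388*T)
U(u) = -84 + u (U(u) = (u - 84) + (5*u)*0 = (-84 + u) + 0 = -84 + u)
U(-54) + O(q(8, 22)) = (-84 - 54) + (87300 - 388*5) = -138 + (87300 - 1940) = -138 + 85360 = 85222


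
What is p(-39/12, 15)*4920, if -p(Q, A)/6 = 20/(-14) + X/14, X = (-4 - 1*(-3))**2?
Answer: 280440/7 ≈ 40063.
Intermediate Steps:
X = 1 (X = (-4 + 3)**2 = (-1)**2 = 1)
p(Q, A) = 57/7 (p(Q, A) = -6*(20/(-14) + 1/14) = -6*(20*(-1/14) + 1*(1/14)) = -6*(-10/7 + 1/14) = -6*(-19/14) = 57/7)
p(-39/12, 15)*4920 = (57/7)*4920 = 280440/7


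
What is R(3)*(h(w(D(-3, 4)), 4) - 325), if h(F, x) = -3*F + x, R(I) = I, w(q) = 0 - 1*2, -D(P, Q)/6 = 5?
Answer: -945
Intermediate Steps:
D(P, Q) = -30 (D(P, Q) = -6*5 = -30)
w(q) = -2 (w(q) = 0 - 2 = -2)
h(F, x) = x - 3*F
R(3)*(h(w(D(-3, 4)), 4) - 325) = 3*((4 - 3*(-2)) - 325) = 3*((4 + 6) - 325) = 3*(10 - 325) = 3*(-315) = -945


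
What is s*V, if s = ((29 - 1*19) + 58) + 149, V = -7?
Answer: -1519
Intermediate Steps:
s = 217 (s = ((29 - 19) + 58) + 149 = (10 + 58) + 149 = 68 + 149 = 217)
s*V = 217*(-7) = -1519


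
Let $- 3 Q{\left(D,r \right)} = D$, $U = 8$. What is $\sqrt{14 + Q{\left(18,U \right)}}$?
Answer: $2 \sqrt{2} \approx 2.8284$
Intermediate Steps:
$Q{\left(D,r \right)} = - \frac{D}{3}$
$\sqrt{14 + Q{\left(18,U \right)}} = \sqrt{14 - 6} = \sqrt{8} = 2 \sqrt{2}$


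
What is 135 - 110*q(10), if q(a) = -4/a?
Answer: 179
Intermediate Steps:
135 - 110*q(10) = 135 - (-440)/10 = 135 - 110*(-⅖) = 135 + 44 = 179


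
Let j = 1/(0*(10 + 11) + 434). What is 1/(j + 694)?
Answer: 434/301197 ≈ 0.0014409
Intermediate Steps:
j = 1/434 (j = 1/(0*21 + 434) = 1/(0 + 434) = 1/434 ≈ 0.0023041)
1/(j + 694) = 1/(1/434 + 694) = 1/(301197/434) = 434/301197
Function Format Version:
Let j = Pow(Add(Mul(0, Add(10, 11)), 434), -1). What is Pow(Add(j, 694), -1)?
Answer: Rational(434, 301197) ≈ 0.0014409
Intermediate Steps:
j = Rational(1, 434) (j = Pow(Add(Mul(0, 21), 434), -1) = Pow(Add(0, 434), -1) = Pow(434, -1) = Rational(1, 434) ≈ 0.0023041)
Pow(Add(j, 694), -1) = Pow(Add(Rational(1, 434), 694), -1) = Pow(Rational(301197, 434), -1) = Rational(434, 301197)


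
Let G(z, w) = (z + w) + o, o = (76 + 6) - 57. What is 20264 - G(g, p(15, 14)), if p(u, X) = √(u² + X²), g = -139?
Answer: 20378 - √421 ≈ 20357.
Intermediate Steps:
o = 25 (o = 82 - 57 = 25)
p(u, X) = √(X² + u²)
G(z, w) = 25 + w + z (G(z, w) = (z + w) + 25 = (w + z) + 25 = 25 + w + z)
20264 - G(g, p(15, 14)) = 20264 - (25 + √(14² + 15²) - 139) = 20264 - (25 + √(196 + 225) - 139) = 20264 - (25 + √421 - 139) = 20264 - (-114 + √421) = 20264 + (114 - √421) = 20378 - √421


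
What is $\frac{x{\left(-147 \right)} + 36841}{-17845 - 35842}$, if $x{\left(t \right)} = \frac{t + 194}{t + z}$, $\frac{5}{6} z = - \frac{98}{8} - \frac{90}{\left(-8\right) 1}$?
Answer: $- \frac{27298946}{39782067} \approx -0.68621$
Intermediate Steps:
$z = - \frac{6}{5}$ ($z = \frac{6 \left(- \frac{98}{8} - \frac{90}{\left(-8\right) 1}\right)}{5} = \frac{6 \left(\left(-98\right) \frac{1}{8} - \frac{90}{-8}\right)}{5} = \frac{6 \left(- \frac{49}{4} - - \frac{45}{4}\right)}{5} = \frac{6 \left(- \frac{49}{4} + \frac{45}{4}\right)}{5} = \frac{6}{5} \left(-1\right) = - \frac{6}{5} \approx -1.2$)
$x{\left(t \right)} = \frac{194 + t}{- \frac{6}{5} + t}$ ($x{\left(t \right)} = \frac{t + 194}{t - \frac{6}{5}} = \frac{194 + t}{- \frac{6}{5} + t}$)
$\frac{x{\left(-147 \right)} + 36841}{-17845 - 35842} = \frac{\frac{5 \left(194 - 147\right)}{-6 + 5 \left(-147\right)} + 36841}{-17845 - 35842} = \frac{5 \frac{1}{-6 - 735} \cdot 47 + 36841}{-53687} = \left(5 \frac{1}{-741} \cdot 47 + 36841\right) \left(- \frac{1}{53687}\right) = \left(5 \left(- \frac{1}{741}\right) 47 + 36841\right) \left(- \frac{1}{53687}\right) = \left(- \frac{235}{741} + 36841\right) \left(- \frac{1}{53687}\right) = \frac{27298946}{741} \left(- \frac{1}{53687}\right) = - \frac{27298946}{39782067}$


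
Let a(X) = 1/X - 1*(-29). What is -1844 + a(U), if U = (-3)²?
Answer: -16334/9 ≈ -1814.9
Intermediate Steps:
U = 9
a(X) = 29 + 1/X (a(X) = 1/X + 29 = 29 + 1/X)
-1844 + a(U) = -1844 + (29 + 1/9) = -1844 + (29 + ⅑) = -1844 + 262/9 = -16334/9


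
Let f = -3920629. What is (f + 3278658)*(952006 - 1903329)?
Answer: 610721777633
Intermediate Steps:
(f + 3278658)*(952006 - 1903329) = (-3920629 + 3278658)*(952006 - 1903329) = -641971*(-951323) = 610721777633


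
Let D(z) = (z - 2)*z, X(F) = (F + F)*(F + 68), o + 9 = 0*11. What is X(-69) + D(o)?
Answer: 237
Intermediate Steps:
o = -9 (o = -9 + 0*11 = -9 + 0 = -9)
X(F) = 2*F*(68 + F) (X(F) = (2*F)*(68 + F) = 2*F*(68 + F))
D(z) = z*(-2 + z) (D(z) = (-2 + z)*z = z*(-2 + z))
X(-69) + D(o) = 2*(-69)*(68 - 69) - 9*(-2 - 9) = 2*(-69)*(-1) - 9*(-11) = 138 + 99 = 237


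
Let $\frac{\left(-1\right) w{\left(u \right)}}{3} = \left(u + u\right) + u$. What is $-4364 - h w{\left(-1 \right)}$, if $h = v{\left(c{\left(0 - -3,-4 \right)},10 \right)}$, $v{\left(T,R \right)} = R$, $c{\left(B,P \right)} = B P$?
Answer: $-4454$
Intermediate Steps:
$h = 10$
$w{\left(u \right)} = - 9 u$ ($w{\left(u \right)} = - 3 \left(\left(u + u\right) + u\right) = - 3 \left(2 u + u\right) = - 3 \cdot 3 u = - 9 u$)
$-4364 - h w{\left(-1 \right)} = -4364 - 10 \left(\left(-9\right) \left(-1\right)\right) = -4364 - 10 \cdot 9 = -4364 - 90 = -4454$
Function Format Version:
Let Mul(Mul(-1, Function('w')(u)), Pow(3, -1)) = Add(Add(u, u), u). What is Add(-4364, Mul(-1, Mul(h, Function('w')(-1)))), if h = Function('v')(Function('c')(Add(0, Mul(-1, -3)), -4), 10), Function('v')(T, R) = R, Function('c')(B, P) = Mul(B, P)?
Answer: -4454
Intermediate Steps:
h = 10
Function('w')(u) = Mul(-9, u) (Function('w')(u) = Mul(-3, Add(Add(u, u), u)) = Mul(-3, Add(Mul(2, u), u)) = Mul(-3, Mul(3, u)) = Mul(-9, u))
Add(-4364, Mul(-1, Mul(h, Function('w')(-1)))) = Add(-4364, Mul(-1, Mul(10, Mul(-9, -1)))) = Add(-4364, Mul(-1, Mul(10, 9))) = Add(-4364, Mul(-1, 90)) = Add(-4364, -90) = -4454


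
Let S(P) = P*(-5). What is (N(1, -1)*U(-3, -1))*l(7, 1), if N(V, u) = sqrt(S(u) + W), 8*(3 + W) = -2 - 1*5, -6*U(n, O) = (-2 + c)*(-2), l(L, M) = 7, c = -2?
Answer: -7*sqrt(2) ≈ -9.8995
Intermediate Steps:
U(n, O) = -4/3 (U(n, O) = -(-2 - 2)*(-2)/6 = -(-2)*(-2)/3 = -1/6*8 = -4/3)
W = -31/8 (W = -3 + (-2 - 1*5)/8 = -3 + (-2 - 5)/8 = -3 + (1/8)*(-7) = -3 - 7/8 = -31/8 ≈ -3.8750)
S(P) = -5*P
N(V, u) = sqrt(-31/8 - 5*u) (N(V, u) = sqrt(-5*u - 31/8) = sqrt(-31/8 - 5*u))
(N(1, -1)*U(-3, -1))*l(7, 1) = ((sqrt(-62 - 80*(-1))/4)*(-4/3))*7 = ((sqrt(-62 + 80)/4)*(-4/3))*7 = ((sqrt(18)/4)*(-4/3))*7 = (((3*sqrt(2))/4)*(-4/3))*7 = ((3*sqrt(2)/4)*(-4/3))*7 = -sqrt(2)*7 = -7*sqrt(2)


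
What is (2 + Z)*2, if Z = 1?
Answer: 6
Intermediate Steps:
(2 + Z)*2 = (2 + 1)*2 = 3*2 = 6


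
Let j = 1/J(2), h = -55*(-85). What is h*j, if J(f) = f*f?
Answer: 4675/4 ≈ 1168.8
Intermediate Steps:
J(f) = f²
h = 4675
j = ¼ (j = 1/(2²) = 1/4 = ¼ ≈ 0.25000)
h*j = 4675*(¼) = 4675/4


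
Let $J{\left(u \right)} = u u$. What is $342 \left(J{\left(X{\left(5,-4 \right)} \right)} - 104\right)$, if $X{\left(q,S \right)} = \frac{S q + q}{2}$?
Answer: $- \frac{32661}{2} \approx -16331.0$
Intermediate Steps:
$X{\left(q,S \right)} = \frac{q}{2} + \frac{S q}{2}$ ($X{\left(q,S \right)} = \left(q + S q\right) \frac{1}{2} = \frac{q}{2} + \frac{S q}{2}$)
$J{\left(u \right)} = u^{2}$
$342 \left(J{\left(X{\left(5,-4 \right)} \right)} - 104\right) = 342 \left(\left(\frac{1}{2} \cdot 5 \left(1 - 4\right)\right)^{2} - 104\right) = 342 \left(\left(\frac{1}{2} \cdot 5 \left(-3\right)\right)^{2} - 104\right) = 342 \left(\left(- \frac{15}{2}\right)^{2} - 104\right) = 342 \left(\frac{225}{4} - 104\right) = 342 \left(- \frac{191}{4}\right) = - \frac{32661}{2}$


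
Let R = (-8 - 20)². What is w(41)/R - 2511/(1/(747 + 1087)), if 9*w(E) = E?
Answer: -32494107703/7056 ≈ -4.6052e+6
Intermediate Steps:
R = 784 (R = (-28)² = 784)
w(E) = E/9
w(41)/R - 2511/(1/(747 + 1087)) = ((⅑)*41)/784 - 2511/(1/(747 + 1087)) = (41/9)*(1/784) - 2511/(1/1834) = 41/7056 - 2511/1/1834 = 41/7056 - 2511*1834 = 41/7056 - 4605174 = -32494107703/7056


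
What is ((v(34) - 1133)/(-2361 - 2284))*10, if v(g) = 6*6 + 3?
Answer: 2188/929 ≈ 2.3552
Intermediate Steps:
v(g) = 39 (v(g) = 36 + 3 = 39)
((v(34) - 1133)/(-2361 - 2284))*10 = ((39 - 1133)/(-2361 - 2284))*10 = -1094/(-4645)*10 = -1094*(-1/4645)*10 = (1094/4645)*10 = 2188/929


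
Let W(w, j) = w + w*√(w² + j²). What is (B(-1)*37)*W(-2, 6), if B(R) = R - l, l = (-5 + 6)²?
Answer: 148 + 296*√10 ≈ 1084.0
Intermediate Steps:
l = 1 (l = 1² = 1)
B(R) = -1 + R (B(R) = R - 1*1 = R - 1 = -1 + R)
W(w, j) = w + w*√(j² + w²)
(B(-1)*37)*W(-2, 6) = ((-1 - 1)*37)*(-2*(1 + √(6² + (-2)²))) = (-2*37)*(-2*(1 + √(36 + 4))) = -(-148)*(1 + √40) = -(-148)*(1 + 2*√10) = -74*(-2 - 4*√10) = 148 + 296*√10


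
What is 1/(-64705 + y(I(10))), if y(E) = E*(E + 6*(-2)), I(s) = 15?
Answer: -1/64660 ≈ -1.5466e-5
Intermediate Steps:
y(E) = E*(-12 + E) (y(E) = E*(E - 12) = E*(-12 + E))
1/(-64705 + y(I(10))) = 1/(-64705 + 15*(-12 + 15)) = 1/(-64705 + 15*3) = 1/(-64705 + 45) = 1/(-64660) = -1/64660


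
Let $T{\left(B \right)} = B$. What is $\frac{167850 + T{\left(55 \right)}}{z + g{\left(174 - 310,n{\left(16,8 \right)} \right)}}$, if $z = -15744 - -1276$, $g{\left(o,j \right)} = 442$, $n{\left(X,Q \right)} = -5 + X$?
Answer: $- \frac{167905}{14026} \approx -11.971$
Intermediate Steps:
$z = -14468$ ($z = -15744 + 1276 = -14468$)
$\frac{167850 + T{\left(55 \right)}}{z + g{\left(174 - 310,n{\left(16,8 \right)} \right)}} = \frac{167850 + 55}{-14468 + 442} = \frac{167905}{-14026} = 167905 \left(- \frac{1}{14026}\right) = - \frac{167905}{14026}$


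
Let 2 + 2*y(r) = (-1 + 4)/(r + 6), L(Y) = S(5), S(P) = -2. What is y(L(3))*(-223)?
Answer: 1115/8 ≈ 139.38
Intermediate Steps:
L(Y) = -2
y(r) = -1 + 3/(2*(6 + r)) (y(r) = -1 + ((-1 + 4)/(r + 6))/2 = -1 + (3/(6 + r))/2 = -1 + 3/(2*(6 + r)))
y(L(3))*(-223) = ((-9/2 - 1*(-2))/(6 - 2))*(-223) = ((-9/2 + 2)/4)*(-223) = ((¼)*(-5/2))*(-223) = -5/8*(-223) = 1115/8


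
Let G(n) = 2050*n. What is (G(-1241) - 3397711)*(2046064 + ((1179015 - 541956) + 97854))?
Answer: -16523900680497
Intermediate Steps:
(G(-1241) - 3397711)*(2046064 + ((1179015 - 541956) + 97854)) = (2050*(-1241) - 3397711)*(2046064 + ((1179015 - 541956) + 97854)) = (-2544050 - 3397711)*(2046064 + (637059 + 97854)) = -5941761*(2046064 + 734913) = -5941761*2780977 = -16523900680497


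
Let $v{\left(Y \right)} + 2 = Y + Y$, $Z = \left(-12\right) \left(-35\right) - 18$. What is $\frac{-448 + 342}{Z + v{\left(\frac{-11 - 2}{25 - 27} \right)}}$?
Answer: $- \frac{106}{413} \approx -0.25666$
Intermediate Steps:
$Z = 402$ ($Z = 420 - 18 = 402$)
$v{\left(Y \right)} = -2 + 2 Y$ ($v{\left(Y \right)} = -2 + \left(Y + Y\right) = -2 + 2 Y$)
$\frac{-448 + 342}{Z + v{\left(\frac{-11 - 2}{25 - 27} \right)}} = \frac{-448 + 342}{402 - \left(2 - 2 \frac{-11 - 2}{25 - 27}\right)} = - \frac{106}{402 - \left(2 - 2 \left(- \frac{13}{-2}\right)\right)} = - \frac{106}{402 - \left(2 - 2 \left(\left(-13\right) \left(- \frac{1}{2}\right)\right)\right)} = - \frac{106}{402 + \left(-2 + 2 \cdot \frac{13}{2}\right)} = - \frac{106}{402 + \left(-2 + 13\right)} = - \frac{106}{402 + 11} = - \frac{106}{413}$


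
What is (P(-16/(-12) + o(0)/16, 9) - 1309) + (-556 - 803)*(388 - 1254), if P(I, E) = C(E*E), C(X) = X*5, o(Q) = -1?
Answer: 1175990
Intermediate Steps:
C(X) = 5*X
P(I, E) = 5*E**2 (P(I, E) = 5*(E*E) = 5*E**2)
(P(-16/(-12) + o(0)/16, 9) - 1309) + (-556 - 803)*(388 - 1254) = (5*9**2 - 1309) + (-556 - 803)*(388 - 1254) = (5*81 - 1309) - 1359*(-866) = (405 - 1309) + 1176894 = -904 + 1176894 = 1175990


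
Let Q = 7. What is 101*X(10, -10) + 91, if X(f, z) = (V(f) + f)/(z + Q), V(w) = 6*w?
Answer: -6797/3 ≈ -2265.7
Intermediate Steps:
X(f, z) = 7*f/(7 + z) (X(f, z) = (6*f + f)/(z + 7) = (7*f)/(7 + z) = 7*f/(7 + z))
101*X(10, -10) + 91 = 101*(7*10/(7 - 10)) + 91 = 101*(7*10/(-3)) + 91 = 101*(7*10*(-1/3)) + 91 = 101*(-70/3) + 91 = -7070/3 + 91 = -6797/3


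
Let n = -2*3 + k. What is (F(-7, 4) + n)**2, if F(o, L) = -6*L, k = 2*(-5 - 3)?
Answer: 2116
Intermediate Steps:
k = -16 (k = 2*(-8) = -16)
n = -22 (n = -2*3 - 16 = -6 - 16 = -22)
(F(-7, 4) + n)**2 = (-6*4 - 22)**2 = (-24 - 22)**2 = (-46)**2 = 2116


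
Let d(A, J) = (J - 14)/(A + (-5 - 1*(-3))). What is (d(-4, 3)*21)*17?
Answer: 1309/2 ≈ 654.50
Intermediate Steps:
d(A, J) = (-14 + J)/(-2 + A) (d(A, J) = (-14 + J)/(A + (-5 + 3)) = (-14 + J)/(A - 2) = (-14 + J)/(-2 + A))
(d(-4, 3)*21)*17 = (((-14 + 3)/(-2 - 4))*21)*17 = ((-11/(-6))*21)*17 = (-⅙*(-11)*21)*17 = ((11/6)*21)*17 = (77/2)*17 = 1309/2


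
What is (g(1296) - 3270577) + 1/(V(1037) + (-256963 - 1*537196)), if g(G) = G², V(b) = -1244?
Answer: -1265455152284/795403 ≈ -1.5910e+6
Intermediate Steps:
(g(1296) - 3270577) + 1/(V(1037) + (-256963 - 1*537196)) = (1296² - 3270577) + 1/(-1244 + (-256963 - 1*537196)) = (1679616 - 3270577) + 1/(-1244 + (-256963 - 537196)) = -1590961 + 1/(-1244 - 794159) = -1590961 + 1/(-795403) = -1590961 - 1/795403 = -1265455152284/795403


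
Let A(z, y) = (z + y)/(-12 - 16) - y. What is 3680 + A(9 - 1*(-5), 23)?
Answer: 102359/28 ≈ 3655.7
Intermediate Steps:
A(z, y) = -29*y/28 - z/28 (A(z, y) = (y + z)/(-28) - y = (y + z)*(-1/28) - y = (-y/28 - z/28) - y = -29*y/28 - z/28)
3680 + A(9 - 1*(-5), 23) = 3680 + (-29/28*23 - (9 - 1*(-5))/28) = 3680 + (-667/28 - (9 + 5)/28) = 3680 + (-667/28 - 1/28*14) = 3680 + (-667/28 - ½) = 3680 - 681/28 = 102359/28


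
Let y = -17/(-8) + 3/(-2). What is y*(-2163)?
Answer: -10815/8 ≈ -1351.9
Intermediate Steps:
y = 5/8 (y = -17*(-⅛) + 3*(-½) = 17/8 - 3/2 = 5/8 ≈ 0.62500)
y*(-2163) = (5/8)*(-2163) = -10815/8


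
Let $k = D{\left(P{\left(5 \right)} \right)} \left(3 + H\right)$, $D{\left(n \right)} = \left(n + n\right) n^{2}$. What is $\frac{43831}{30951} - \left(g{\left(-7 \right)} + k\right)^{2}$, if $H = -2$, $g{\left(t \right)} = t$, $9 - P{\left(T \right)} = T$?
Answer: $- \frac{453109760}{30951} \approx -14640.0$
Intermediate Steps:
$P{\left(T \right)} = 9 - T$
$D{\left(n \right)} = 2 n^{3}$ ($D{\left(n \right)} = 2 n n^{2} = 2 n^{3}$)
$k = 128$ ($k = 2 \left(9 - 5\right)^{3} \left(3 - 2\right) = 2 \left(9 - 5\right)^{3} \cdot 1 = 2 \cdot 4^{3} \cdot 1 = 2 \cdot 64 \cdot 1 = 128 \cdot 1 = 128$)
$\frac{43831}{30951} - \left(g{\left(-7 \right)} + k\right)^{2} = \frac{43831}{30951} - \left(-7 + 128\right)^{2} = 43831 \cdot \frac{1}{30951} - 121^{2} = \frac{43831}{30951} - 14641 = - \frac{453109760}{30951}$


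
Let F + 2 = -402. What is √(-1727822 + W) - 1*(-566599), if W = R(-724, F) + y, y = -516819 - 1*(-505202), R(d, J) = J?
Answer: 566599 + 7*I*√35507 ≈ 5.666e+5 + 1319.0*I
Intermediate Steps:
F = -404 (F = -2 - 402 = -404)
y = -11617 (y = -516819 + 505202 = -11617)
W = -12021 (W = -404 - 11617 = -12021)
√(-1727822 + W) - 1*(-566599) = √(-1727822 - 12021) - 1*(-566599) = √(-1739843) + 566599 = 7*I*√35507 + 566599 = 566599 + 7*I*√35507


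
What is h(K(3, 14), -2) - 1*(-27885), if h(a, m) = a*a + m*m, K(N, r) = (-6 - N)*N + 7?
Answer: 28289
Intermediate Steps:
K(N, r) = 7 + N*(-6 - N) (K(N, r) = N*(-6 - N) + 7 = 7 + N*(-6 - N))
h(a, m) = a² + m²
h(K(3, 14), -2) - 1*(-27885) = ((7 - 1*3² - 6*3)² + (-2)²) - 1*(-27885) = ((7 - 1*9 - 18)² + 4) + 27885 = ((7 - 9 - 18)² + 4) + 27885 = ((-20)² + 4) + 27885 = (400 + 4) + 27885 = 404 + 27885 = 28289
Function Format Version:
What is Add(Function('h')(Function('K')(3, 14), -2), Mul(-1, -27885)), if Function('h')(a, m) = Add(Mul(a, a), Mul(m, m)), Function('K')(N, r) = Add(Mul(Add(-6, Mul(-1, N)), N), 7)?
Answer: 28289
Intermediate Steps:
Function('K')(N, r) = Add(7, Mul(N, Add(-6, Mul(-1, N)))) (Function('K')(N, r) = Add(Mul(N, Add(-6, Mul(-1, N))), 7) = Add(7, Mul(N, Add(-6, Mul(-1, N)))))
Function('h')(a, m) = Add(Pow(a, 2), Pow(m, 2))
Add(Function('h')(Function('K')(3, 14), -2), Mul(-1, -27885)) = Add(Add(Pow(Add(7, Mul(-1, Pow(3, 2)), Mul(-6, 3)), 2), Pow(-2, 2)), Mul(-1, -27885)) = Add(Add(Pow(Add(7, Mul(-1, 9), -18), 2), 4), 27885) = Add(Add(Pow(Add(7, -9, -18), 2), 4), 27885) = Add(Add(Pow(-20, 2), 4), 27885) = Add(Add(400, 4), 27885) = Add(404, 27885) = 28289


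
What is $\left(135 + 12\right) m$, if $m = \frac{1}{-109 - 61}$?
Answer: $- \frac{147}{170} \approx -0.86471$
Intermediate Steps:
$m = - \frac{1}{170}$ ($m = \frac{1}{-170} = - \frac{1}{170} \approx -0.0058824$)
$\left(135 + 12\right) m = \left(135 + 12\right) \left(- \frac{1}{170}\right) = 147 \left(- \frac{1}{170}\right) = - \frac{147}{170}$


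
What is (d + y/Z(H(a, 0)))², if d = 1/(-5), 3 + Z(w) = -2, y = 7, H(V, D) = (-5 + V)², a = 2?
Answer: 64/25 ≈ 2.5600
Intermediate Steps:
Z(w) = -5 (Z(w) = -3 - 2 = -5)
d = -⅕ ≈ -0.20000
(d + y/Z(H(a, 0)))² = (-⅕ + 7/(-5))² = (-⅕ + 7*(-⅕))² = (-⅕ - 7/5)² = (-8/5)² = 64/25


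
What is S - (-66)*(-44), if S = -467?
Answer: -3371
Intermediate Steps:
S - (-66)*(-44) = -467 - (-66)*(-44) = -467 - 1*2904 = -467 - 2904 = -3371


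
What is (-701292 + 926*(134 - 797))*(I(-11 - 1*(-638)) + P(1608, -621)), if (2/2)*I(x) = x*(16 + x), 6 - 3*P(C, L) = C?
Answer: -529547109210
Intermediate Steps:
P(C, L) = 2 - C/3
I(x) = x*(16 + x)
(-701292 + 926*(134 - 797))*(I(-11 - 1*(-638)) + P(1608, -621)) = (-701292 + 926*(134 - 797))*((-11 - 1*(-638))*(16 + (-11 - 1*(-638))) + (2 - ⅓*1608)) = (-701292 + 926*(-663))*((-11 + 638)*(16 + (-11 + 638)) + (2 - 536)) = (-701292 - 613938)*(627*(16 + 627) - 534) = -1315230*(627*643 - 534) = -1315230*(403161 - 534) = -1315230*402627 = -529547109210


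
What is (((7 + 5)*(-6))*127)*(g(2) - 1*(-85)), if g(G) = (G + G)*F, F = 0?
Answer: -777240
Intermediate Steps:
g(G) = 0 (g(G) = (G + G)*0 = (2*G)*0 = 0)
(((7 + 5)*(-6))*127)*(g(2) - 1*(-85)) = (((7 + 5)*(-6))*127)*(0 - 1*(-85)) = ((12*(-6))*127)*(0 + 85) = -72*127*85 = -9144*85 = -777240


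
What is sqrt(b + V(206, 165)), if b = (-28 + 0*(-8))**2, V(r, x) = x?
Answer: sqrt(949) ≈ 30.806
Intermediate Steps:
b = 784 (b = (-28 + 0)**2 = (-28)**2 = 784)
sqrt(b + V(206, 165)) = sqrt(784 + 165) = sqrt(949)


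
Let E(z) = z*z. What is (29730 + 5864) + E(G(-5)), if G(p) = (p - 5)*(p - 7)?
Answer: 49994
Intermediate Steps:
G(p) = (-7 + p)*(-5 + p) (G(p) = (-5 + p)*(-7 + p) = (-7 + p)*(-5 + p))
E(z) = z²
(29730 + 5864) + E(G(-5)) = (29730 + 5864) + (35 + (-5)² - 12*(-5))² = 35594 + (35 + 25 + 60)² = 35594 + 120² = 35594 + 14400 = 49994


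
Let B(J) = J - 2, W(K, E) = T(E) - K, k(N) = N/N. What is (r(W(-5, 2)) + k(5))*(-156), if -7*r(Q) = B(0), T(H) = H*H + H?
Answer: -1404/7 ≈ -200.57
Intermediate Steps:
T(H) = H + H² (T(H) = H² + H = H + H²)
k(N) = 1
W(K, E) = -K + E*(1 + E) (W(K, E) = E*(1 + E) - K = -K + E*(1 + E))
B(J) = -2 + J
r(Q) = 2/7 (r(Q) = -(-2 + 0)/7 = -⅐*(-2) = 2/7)
(r(W(-5, 2)) + k(5))*(-156) = (2/7 + 1)*(-156) = (9/7)*(-156) = -1404/7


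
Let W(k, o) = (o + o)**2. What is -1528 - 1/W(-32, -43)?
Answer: -11301089/7396 ≈ -1528.0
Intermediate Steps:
W(k, o) = 4*o**2 (W(k, o) = (2*o)**2 = 4*o**2)
-1528 - 1/W(-32, -43) = -1528 - 1/(4*(-43)**2) = -1528 - 1/(4*1849) = -1528 - 1/7396 = -11301089/7396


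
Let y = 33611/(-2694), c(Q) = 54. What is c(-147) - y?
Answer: 179087/2694 ≈ 66.476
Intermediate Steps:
y = -33611/2694 (y = 33611*(-1/2694) = -33611/2694 ≈ -12.476)
c(-147) - y = 54 - 1*(-33611/2694) = 54 + 33611/2694 = 179087/2694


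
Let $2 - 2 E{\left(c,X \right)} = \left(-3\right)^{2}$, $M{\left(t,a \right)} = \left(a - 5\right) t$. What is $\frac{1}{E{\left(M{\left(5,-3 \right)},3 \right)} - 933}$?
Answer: $- \frac{2}{1873} \approx -0.0010678$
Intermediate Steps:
$M{\left(t,a \right)} = t \left(-5 + a\right)$ ($M{\left(t,a \right)} = \left(-5 + a\right) t = t \left(-5 + a\right)$)
$E{\left(c,X \right)} = - \frac{7}{2}$ ($E{\left(c,X \right)} = 1 - \frac{\left(-3\right)^{2}}{2} = 1 - \frac{9}{2} = - \frac{7}{2}$)
$\frac{1}{E{\left(M{\left(5,-3 \right)},3 \right)} - 933} = \frac{1}{- \frac{7}{2} - 933} = \frac{1}{- \frac{1873}{2}} = - \frac{2}{1873}$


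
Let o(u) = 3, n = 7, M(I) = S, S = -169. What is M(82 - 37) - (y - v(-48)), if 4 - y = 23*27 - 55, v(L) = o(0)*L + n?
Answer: 256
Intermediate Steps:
M(I) = -169
v(L) = 7 + 3*L (v(L) = 3*L + 7 = 7 + 3*L)
y = -562 (y = 4 - (23*27 - 55) = 4 - (621 - 55) = 4 - 1*566 = 4 - 566 = -562)
M(82 - 37) - (y - v(-48)) = -169 - (-562 - (7 + 3*(-48))) = -169 - (-562 - (7 - 144)) = -169 - (-562 - 1*(-137)) = -169 - (-562 + 137) = -169 - 1*(-425) = -169 + 425 = 256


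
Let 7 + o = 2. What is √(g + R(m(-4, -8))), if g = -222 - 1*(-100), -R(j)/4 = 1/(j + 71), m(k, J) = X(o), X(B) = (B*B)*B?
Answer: 2*I*√2469/9 ≈ 11.042*I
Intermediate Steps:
o = -5 (o = -7 + 2 = -5)
X(B) = B³ (X(B) = B²*B = B³)
m(k, J) = -125 (m(k, J) = (-5)³ = -125)
R(j) = -4/(71 + j) (R(j) = -4/(j + 71) = -4/(71 + j))
g = -122 (g = -222 + 100 = -122)
√(g + R(m(-4, -8))) = √(-122 - 4/(71 - 125)) = √(-122 - 4/(-54)) = √(-122 - 4*(-1/54)) = √(-122 + 2/27) = √(-3292/27) = 2*I*√2469/9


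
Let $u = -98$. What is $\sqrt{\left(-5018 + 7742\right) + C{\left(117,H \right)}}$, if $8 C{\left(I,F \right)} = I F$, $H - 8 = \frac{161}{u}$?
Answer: $\frac{\sqrt{2208507}}{28} \approx 53.075$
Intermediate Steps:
$H = \frac{89}{14}$ ($H = 8 + \frac{161}{-98} = 8 + 161 \left(- \frac{1}{98}\right) = 8 - \frac{23}{14} = \frac{89}{14} \approx 6.3571$)
$C{\left(I,F \right)} = \frac{F I}{8}$ ($C{\left(I,F \right)} = \frac{I F}{8} = \frac{F I}{8}$)
$\sqrt{\left(-5018 + 7742\right) + C{\left(117,H \right)}} = \sqrt{\left(-5018 + 7742\right) + \frac{1}{8} \cdot \frac{89}{14} \cdot 117} = \sqrt{2724 + \frac{10413}{112}} = \sqrt{\frac{315501}{112}} = \frac{\sqrt{2208507}}{28}$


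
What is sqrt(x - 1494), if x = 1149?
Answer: I*sqrt(345) ≈ 18.574*I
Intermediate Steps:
sqrt(x - 1494) = sqrt(1149 - 1494) = sqrt(-345) = I*sqrt(345)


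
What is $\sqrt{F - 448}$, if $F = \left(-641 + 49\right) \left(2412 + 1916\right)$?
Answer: $24 i \sqrt{4449} \approx 1600.8 i$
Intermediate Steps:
$F = -2562176$ ($F = \left(-592\right) 4328 = -2562176$)
$\sqrt{F - 448} = \sqrt{-2562176 - 448} = \sqrt{-2562624} = 24 i \sqrt{4449}$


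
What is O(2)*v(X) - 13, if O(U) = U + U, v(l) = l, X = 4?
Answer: 3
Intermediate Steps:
O(U) = 2*U
O(2)*v(X) - 13 = (2*2)*4 - 13 = 4*4 - 13 = 16 - 13 = 3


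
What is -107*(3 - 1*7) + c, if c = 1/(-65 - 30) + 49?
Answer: 45314/95 ≈ 476.99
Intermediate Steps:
c = 4654/95 (c = 1/(-95) + 49 = -1/95 + 49 = 4654/95 ≈ 48.990)
-107*(3 - 1*7) + c = -107*(3 - 1*7) + 4654/95 = -107*(3 - 7) + 4654/95 = -107*(-4) + 4654/95 = 428 + 4654/95 = 45314/95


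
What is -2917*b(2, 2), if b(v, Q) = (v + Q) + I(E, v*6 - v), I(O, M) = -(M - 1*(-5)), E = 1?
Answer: 32087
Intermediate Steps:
I(O, M) = -5 - M (I(O, M) = -(M + 5) = -(5 + M) = -5 - M)
b(v, Q) = -5 + Q - 4*v (b(v, Q) = (v + Q) + (-5 - (v*6 - v)) = (Q + v) + (-5 - (6*v - v)) = (Q + v) + (-5 - 5*v) = -5 + Q - 4*v)
-2917*b(2, 2) = -2917*(-5 + 2 - 4*2) = -2917*(-5 + 2 - 8) = -2917*(-11) = 32087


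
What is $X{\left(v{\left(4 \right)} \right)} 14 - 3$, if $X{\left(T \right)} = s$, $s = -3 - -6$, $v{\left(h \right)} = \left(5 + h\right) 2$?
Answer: $39$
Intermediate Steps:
$v{\left(h \right)} = 10 + 2 h$
$s = 3$ ($s = -3 + 6 = 3$)
$X{\left(T \right)} = 3$
$X{\left(v{\left(4 \right)} \right)} 14 - 3 = 3 \cdot 14 - 3 = 42 - 3 = 39$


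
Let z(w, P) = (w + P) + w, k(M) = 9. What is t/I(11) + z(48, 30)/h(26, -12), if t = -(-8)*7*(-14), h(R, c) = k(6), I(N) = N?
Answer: -630/11 ≈ -57.273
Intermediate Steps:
z(w, P) = P + 2*w (z(w, P) = (P + w) + w = P + 2*w)
h(R, c) = 9
t = -784 (t = -4*(-14)*(-14) = 56*(-14) = -784)
t/I(11) + z(48, 30)/h(26, -12) = -784/11 + (30 + 2*48)/9 = -784*1/11 + (30 + 96)*(⅑) = -784/11 + 126*(⅑) = -784/11 + 14 = -630/11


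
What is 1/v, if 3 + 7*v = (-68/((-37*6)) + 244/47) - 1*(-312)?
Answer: 36519/1640735 ≈ 0.022258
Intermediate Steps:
v = 1640735/36519 (v = -3/7 + ((-68/((-37*6)) + 244/47) - 1*(-312))/7 = -3/7 + ((-68/(-222) + 244*(1/47)) + 312)/7 = -3/7 + ((-68*(-1/222) + 244/47) + 312)/7 = -3/7 + ((34/111 + 244/47) + 312)/7 = -3/7 + (28682/5217 + 312)/7 = -3/7 + (⅐)*(1656386/5217) = -3/7 + 1656386/36519 = 1640735/36519 ≈ 44.928)
1/v = 1/(1640735/36519) = 36519/1640735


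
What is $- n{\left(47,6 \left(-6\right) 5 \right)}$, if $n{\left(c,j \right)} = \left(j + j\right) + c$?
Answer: $313$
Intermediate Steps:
$n{\left(c,j \right)} = c + 2 j$ ($n{\left(c,j \right)} = 2 j + c = c + 2 j$)
$- n{\left(47,6 \left(-6\right) 5 \right)} = - (47 + 2 \cdot 6 \left(-6\right) 5) = - (47 + 2 \left(\left(-36\right) 5\right)) = - (47 + 2 \left(-180\right)) = - (47 - 360) = \left(-1\right) \left(-313\right) = 313$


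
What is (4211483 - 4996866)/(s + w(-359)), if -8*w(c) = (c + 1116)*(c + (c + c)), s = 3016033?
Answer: -6283064/24943553 ≈ -0.25189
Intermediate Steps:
w(c) = -3*c*(1116 + c)/8 (w(c) = -(c + 1116)*(c + (c + c))/8 = -(1116 + c)*(c + 2*c)/8 = -(1116 + c)*3*c/8 = -3*c*(1116 + c)/8)
(4211483 - 4996866)/(s + w(-359)) = (4211483 - 4996866)/(3016033 - 3/8*(-359)*(1116 - 359)) = -785383/(3016033 - 3/8*(-359)*757) = -785383/(3016033 + 815289/8) = -785383/24943553/8 = -785383*8/24943553 = -6283064/24943553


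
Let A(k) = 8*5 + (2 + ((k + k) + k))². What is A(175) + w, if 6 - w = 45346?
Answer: 232429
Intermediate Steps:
w = -45340 (w = 6 - 1*45346 = 6 - 45346 = -45340)
A(k) = 40 + (2 + 3*k)² (A(k) = 40 + (2 + (2*k + k))² = 40 + (2 + 3*k)²)
A(175) + w = (40 + (2 + 3*175)²) - 45340 = (40 + (2 + 525)²) - 45340 = (40 + 527²) - 45340 = (40 + 277729) - 45340 = 277769 - 45340 = 232429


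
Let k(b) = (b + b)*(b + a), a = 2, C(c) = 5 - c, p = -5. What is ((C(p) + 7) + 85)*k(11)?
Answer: 29172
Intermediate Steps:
k(b) = 2*b*(2 + b) (k(b) = (b + b)*(b + 2) = (2*b)*(2 + b) = 2*b*(2 + b))
((C(p) + 7) + 85)*k(11) = (((5 - 1*(-5)) + 7) + 85)*(2*11*(2 + 11)) = (((5 + 5) + 7) + 85)*(2*11*13) = ((10 + 7) + 85)*286 = (17 + 85)*286 = 102*286 = 29172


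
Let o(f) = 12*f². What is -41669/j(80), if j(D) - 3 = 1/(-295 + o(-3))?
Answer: -7792103/560 ≈ -13914.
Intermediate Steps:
j(D) = 560/187 (j(D) = 3 + 1/(-295 + 12*(-3)²) = 3 + 1/(-295 + 12*9) = 3 + 1/(-295 + 108) = 3 + 1/(-187) = 3 - 1/187 = 560/187)
-41669/j(80) = -41669/560/187 = -41669*187/560 = -7792103/560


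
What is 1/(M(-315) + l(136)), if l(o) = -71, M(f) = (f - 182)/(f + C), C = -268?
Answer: -583/40896 ≈ -0.014256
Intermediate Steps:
M(f) = (-182 + f)/(-268 + f) (M(f) = (f - 182)/(f - 268) = (-182 + f)/(-268 + f))
1/(M(-315) + l(136)) = 1/((-182 - 315)/(-268 - 315) - 71) = 1/(-497/(-583) - 71) = 1/(-1/583*(-497) - 71) = 1/(497/583 - 71) = 1/(-40896/583) = -583/40896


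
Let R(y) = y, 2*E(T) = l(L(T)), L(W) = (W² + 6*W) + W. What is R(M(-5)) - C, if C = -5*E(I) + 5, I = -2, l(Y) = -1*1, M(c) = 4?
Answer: -7/2 ≈ -3.5000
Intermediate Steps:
L(W) = W² + 7*W
l(Y) = -1
E(T) = -½ (E(T) = (½)*(-1) = -½)
C = 15/2 (C = -5*(-½) + 5 = 5/2 + 5 = 15/2 ≈ 7.5000)
R(M(-5)) - C = 4 - 1*15/2 = 4 - 15/2 = -7/2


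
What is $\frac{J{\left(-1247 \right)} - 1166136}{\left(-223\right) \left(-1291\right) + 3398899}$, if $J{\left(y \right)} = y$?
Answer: $- \frac{1167383}{3686792} \approx -0.31664$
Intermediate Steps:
$\frac{J{\left(-1247 \right)} - 1166136}{\left(-223\right) \left(-1291\right) + 3398899} = \frac{-1247 - 1166136}{\left(-223\right) \left(-1291\right) + 3398899} = - \frac{1167383}{287893 + 3398899} = - \frac{1167383}{3686792}$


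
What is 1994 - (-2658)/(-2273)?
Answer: 4529704/2273 ≈ 1992.8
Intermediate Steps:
1994 - (-2658)/(-2273) = 1994 - (-2658)*(-1)/2273 = 1994 - 1*2658/2273 = 1994 - 2658/2273 = 4529704/2273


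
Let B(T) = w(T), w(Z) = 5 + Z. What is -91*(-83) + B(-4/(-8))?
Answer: 15117/2 ≈ 7558.5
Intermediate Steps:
B(T) = 5 + T
-91*(-83) + B(-4/(-8)) = -91*(-83) + (5 - 4/(-8)) = 7553 + (5 - 4*(-⅛)) = 7553 + (5 + ½) = 7553 + 11/2 = 15117/2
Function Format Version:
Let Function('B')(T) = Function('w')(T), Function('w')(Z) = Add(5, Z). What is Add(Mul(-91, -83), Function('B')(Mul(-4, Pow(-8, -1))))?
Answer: Rational(15117, 2) ≈ 7558.5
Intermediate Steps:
Function('B')(T) = Add(5, T)
Add(Mul(-91, -83), Function('B')(Mul(-4, Pow(-8, -1)))) = Add(Mul(-91, -83), Add(5, Mul(-4, Pow(-8, -1)))) = Add(7553, Add(5, Mul(-4, Rational(-1, 8)))) = Add(7553, Add(5, Rational(1, 2))) = Add(7553, Rational(11, 2)) = Rational(15117, 2)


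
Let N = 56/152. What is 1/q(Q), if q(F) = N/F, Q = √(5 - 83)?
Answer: 19*I*√78/7 ≈ 23.972*I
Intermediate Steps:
N = 7/19 (N = 56*(1/152) = 7/19 ≈ 0.36842)
Q = I*√78 (Q = √(-78) = I*√78 ≈ 8.8318*I)
q(F) = 7/(19*F)
1/q(Q) = 1/(7/(19*((I*√78)))) = 1/(7*(-I*√78/78)/19) = 1/(-7*I*√78/1482) = 19*I*√78/7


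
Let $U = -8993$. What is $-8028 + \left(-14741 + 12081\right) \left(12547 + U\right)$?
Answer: $-9461668$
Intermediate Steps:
$-8028 + \left(-14741 + 12081\right) \left(12547 + U\right) = -8028 + \left(-14741 + 12081\right) \left(12547 - 8993\right) = -8028 - 9453640 = -9461668$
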